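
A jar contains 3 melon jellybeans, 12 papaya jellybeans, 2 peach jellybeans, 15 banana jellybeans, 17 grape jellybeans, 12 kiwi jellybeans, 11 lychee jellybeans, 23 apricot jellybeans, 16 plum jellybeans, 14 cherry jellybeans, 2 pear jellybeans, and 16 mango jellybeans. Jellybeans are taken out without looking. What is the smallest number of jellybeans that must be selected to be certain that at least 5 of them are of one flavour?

44

An adversary could hand out at most 4 jellybeans per flavour (melon, peach, pear run out sooner): 3 + 4 + 2 + 4 + 4 + 4 + 4 + 4 + 4 + 4 + 2 + 4 = 43 jellybeans and still no flavour has 5.
Pigeonhole: one more jellybean lands in a flavour already at 4, so 44 draws are enough and 43 are not.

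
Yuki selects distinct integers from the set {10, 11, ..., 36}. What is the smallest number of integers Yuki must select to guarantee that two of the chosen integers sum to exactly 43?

16

A set avoiding the sum 43 can contain at most one of each pair {x, 43−x}, plus the 3 elements whose complement lies outside the range.
The integers 22, …, 36 (15 of them) are such a set: any two sum to at least 22+23 = 45 > 43.
Any 16th integer completes one of the 12 pairs, so 16 choices force a sum of 43.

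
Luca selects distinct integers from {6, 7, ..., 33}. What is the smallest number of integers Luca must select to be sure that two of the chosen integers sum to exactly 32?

19

Two chosen integers sum to 32 exactly when both halves of some pair {x, 32−x} with 6 ≤ x ≤ 32−x ≤ 26 are chosen — 10 such pairs.
The remaining 8 elements (those with no distinct partner in range) can never complete a 32-sum, so the worst case takes all of them and one from each pair: 8 + 10 = 18.
The 19th integer has to be the second member of some pair, so 18 + 1 = 19.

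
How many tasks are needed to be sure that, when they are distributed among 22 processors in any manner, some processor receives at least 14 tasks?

With 286 tasks one could put exactly 13 in each of the 22 processors, and no processor would reach 14.
One more task must land in a processor that already has 13, giving it 14.
So 22 × 13 + 1 = 287 tasks are required.

287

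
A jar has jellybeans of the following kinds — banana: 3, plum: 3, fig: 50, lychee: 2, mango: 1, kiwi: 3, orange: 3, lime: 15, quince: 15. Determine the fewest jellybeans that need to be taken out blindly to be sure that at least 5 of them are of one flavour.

By the pigeonhole principle, put each drawn jellybean into a box by flavour. The largest draw with every box below 5 takes min(count, 4) from each flavour; flavours with fewer than 4 contribute all they have.
Σ min(cᵢ, 4) = 3 + 3 + 4 + 2 + 1 + 3 + 3 + 4 + 4 = 27.
Draw number 27 + 1 = 28 must push one box to 5.

28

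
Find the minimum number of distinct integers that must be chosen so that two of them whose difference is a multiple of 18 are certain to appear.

Integers whose pairwise differences are multiples of 18 are exactly those sharing a remainder mod 18. By pigeonhole, the 18 residue classes mod 18 are the pigeonholes.
With 18 integers one could put 1 in each residue class and have no class reach 2.
The 19th integer pushes some class to 2, so 18·1 + 1 = 19.

19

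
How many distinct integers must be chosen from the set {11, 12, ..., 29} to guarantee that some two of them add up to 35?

A set avoiding the sum 35 can contain at most one of each pair {x, 35−x}, plus the 5 elements whose complement lies outside the range.
The integers 18, …, 29 (12 of them) are such a set: any two sum to at least 18+19 = 37 > 35.
By pigeonhole, any 13th integer completes one of the 7 pairs, so 13 choices force a sum of 35.

13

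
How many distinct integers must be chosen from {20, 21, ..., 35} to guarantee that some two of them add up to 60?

12

Two chosen integers sum to 60 exactly when both halves of some pair {x, 60−x} with 25 ≤ x ≤ 60−x ≤ 35 are chosen — 5 such pairs.
The remaining 6 elements (those with no distinct partner in range) can never complete a 60-sum, so the worst case takes all of them and one from each pair: 6 + 5 = 11.
By the pigeonhole principle, the 12th integer has to be the second member of some pair, so 11 + 1 = 12.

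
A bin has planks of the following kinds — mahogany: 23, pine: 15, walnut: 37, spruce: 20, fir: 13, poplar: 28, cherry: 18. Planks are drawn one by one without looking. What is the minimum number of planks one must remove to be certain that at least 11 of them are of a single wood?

An adversary could hand out at most 10 planks per wood: 10 + 10 + 10 + 10 + 10 + 10 + 10 = 70 planks and still no wood has 11.
One more plank lands in a wood already at 10, so 71 draws are enough and 70 are not.

71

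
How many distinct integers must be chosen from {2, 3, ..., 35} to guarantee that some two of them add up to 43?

Group the elements by complementary pair {x, 43−x}: {8,35}, {9,34}, {10,33}, …, giving 14 two-element pairs and 6 integers whose partner 43−x falls outside [2,35].
Treating each of those 20 groups as a pigeonhole, one can pick one integer per group — 20 integers — with no two summing to 43.
The 21st integer lands in an occupied pair, forcing a sum of 43.

21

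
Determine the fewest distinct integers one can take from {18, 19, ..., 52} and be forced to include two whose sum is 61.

Two chosen integers sum to 61 exactly when both halves of some pair {x, 61−x} with 18 ≤ x ≤ 61−x ≤ 43 are chosen — 13 such pairs.
The remaining 9 elements (those with no distinct partner in range) can never complete a 61-sum, so the worst case takes all of them and one from each pair: 9 + 13 = 22.
Pigeonhole: the 23rd integer has to be the second member of some pair, so 22 + 1 = 23.

23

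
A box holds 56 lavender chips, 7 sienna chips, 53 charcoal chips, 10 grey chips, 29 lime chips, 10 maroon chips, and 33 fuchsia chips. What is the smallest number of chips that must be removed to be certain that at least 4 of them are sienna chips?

195

In the worst case for collecting sienna chips, every non-sienna chip comes out first.
There are 56 + 53 + 10 + 29 + 10 + 33 = 191 non-sienna chips altogether.
After those, each further chip must be sienna, so 191 + 4 = 195 draws guarantee 4 sienna chips.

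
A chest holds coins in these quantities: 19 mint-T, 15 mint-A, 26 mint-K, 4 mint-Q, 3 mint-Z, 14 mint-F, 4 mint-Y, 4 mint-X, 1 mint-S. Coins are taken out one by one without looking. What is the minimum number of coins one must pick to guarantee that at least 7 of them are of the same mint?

By pigeonhole, put each drawn coin into a box by mint. The largest draw with every box below 7 takes min(count, 6) from each mint; mints with fewer than 6 contribute all they have.
Σ min(cᵢ, 6) = 6 + 6 + 6 + 4 + 3 + 6 + 4 + 4 + 1 = 40.
Draw number 40 + 1 = 41 must push one box to 7.

41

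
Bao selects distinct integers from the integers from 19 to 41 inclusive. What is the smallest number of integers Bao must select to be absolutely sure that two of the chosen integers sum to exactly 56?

A set avoiding the sum 56 can contain at most one of each pair {x, 56−x}, plus the 5 elements whose complement lies outside the range or equal to its own complement.
The integers 28, …, 41 (14 of them) are such a set: any two sum to at least 28+29 = 57 > 56.
Pigeonhole: any 15th integer completes one of the 9 pairs, so 15 choices force a sum of 56.

15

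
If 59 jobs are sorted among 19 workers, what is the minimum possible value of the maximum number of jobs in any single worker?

The 19 workers are the holes and the 59 jobs are the pigeons.
If every worker held at most 3 jobs, the total would be at most 19 × 3 = 57, which is less than 59.
So some worker holds at least ⌈59/19⌉ = 4 jobs.

4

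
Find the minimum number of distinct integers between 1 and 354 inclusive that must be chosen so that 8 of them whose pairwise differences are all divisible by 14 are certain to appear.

Integers whose pairwise differences are multiples of 14 are exactly those sharing a remainder mod 14. The 14 residue classes mod 14 are the pigeonholes.
With 98 integers one could put 7 in each residue class and have no class reach 8.
The 99th integer pushes some class to 8, so 14·7 + 1 = 99.

99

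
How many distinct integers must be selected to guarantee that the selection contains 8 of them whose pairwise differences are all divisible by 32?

Integers whose pairwise differences are multiples of 32 are exactly those sharing a remainder mod 32. The 32 residue classes mod 32 are the pigeonholes.
With 224 integers one could put 7 in each residue class and have no class reach 8.
The 225th integer pushes some class to 8, so 32·7 + 1 = 225.

225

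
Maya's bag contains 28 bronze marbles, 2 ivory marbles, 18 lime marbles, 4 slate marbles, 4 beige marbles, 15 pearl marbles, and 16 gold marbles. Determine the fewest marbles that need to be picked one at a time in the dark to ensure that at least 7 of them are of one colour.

Pigeonhole: the 7 colours are the holes; the marbles drawn are the pigeons.
To avoid 7 of any one colour, the worst case takes at most 6 of each colour, or every marble of a colour that has fewer than 6.
That gives 6 + 2 + 6 + 4 + 4 + 6 + 6 = 34 marbles with no colour reaching 7.
The next marble forces some colour to 7, so 34 + 1 = 35.

35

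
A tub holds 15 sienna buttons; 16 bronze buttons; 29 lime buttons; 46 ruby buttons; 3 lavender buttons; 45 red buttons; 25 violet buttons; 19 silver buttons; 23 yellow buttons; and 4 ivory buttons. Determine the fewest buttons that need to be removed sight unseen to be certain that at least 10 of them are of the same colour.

By the pigeonhole principle, the 10 colours are the holes; the buttons drawn are the pigeons.
To avoid 10 of any one colour, the worst case takes at most 9 of each colour, or every button of a colour that has fewer than 9.
That gives 9 + 9 + 9 + 9 + 3 + 9 + 9 + 9 + 9 + 4 = 79 buttons with no colour reaching 10.
The next button forces some colour to 10, so 79 + 1 = 80.

80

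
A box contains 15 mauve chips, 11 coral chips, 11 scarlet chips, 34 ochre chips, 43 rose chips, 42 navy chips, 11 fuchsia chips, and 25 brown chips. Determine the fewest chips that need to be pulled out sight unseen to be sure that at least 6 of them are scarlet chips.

187

In the worst case for collecting scarlet chips, every non-scarlet chip comes out first.
There are 15 + 11 + 34 + 43 + 42 + 11 + 25 = 181 non-scarlet chips altogether.
After those, each further chip must be scarlet, so 181 + 6 = 187 draws guarantee 6 scarlet chips.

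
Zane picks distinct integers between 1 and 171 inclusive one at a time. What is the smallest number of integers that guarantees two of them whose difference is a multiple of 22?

23

Integers whose pairwise differences are multiples of 22 are exactly those sharing a remainder mod 22. By pigeonhole, the 22 residue classes mod 22 are the pigeonholes.
With 22 integers one could put 1 in each residue class and have no class reach 2.
The 23rd integer pushes some class to 2, so 22·1 + 1 = 23.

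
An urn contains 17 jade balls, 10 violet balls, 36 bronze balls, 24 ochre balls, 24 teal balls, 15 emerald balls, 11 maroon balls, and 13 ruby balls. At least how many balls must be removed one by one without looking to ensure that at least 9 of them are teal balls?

135

In the worst case for collecting teal balls, every non-teal ball comes out first.
There are 17 + 10 + 36 + 24 + 15 + 11 + 13 = 126 non-teal balls altogether.
After those, each further ball must be teal, so 126 + 9 = 135 draws guarantee 9 teal balls.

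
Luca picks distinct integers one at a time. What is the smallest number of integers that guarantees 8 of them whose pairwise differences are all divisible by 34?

239

Integers whose pairwise differences are multiples of 34 are exactly those sharing a remainder mod 34. Pigeonhole: the 34 residue classes mod 34 are the pigeonholes.
With 238 integers one could put 7 in each residue class and have no class reach 8.
The 239th integer pushes some class to 8, so 34·7 + 1 = 239.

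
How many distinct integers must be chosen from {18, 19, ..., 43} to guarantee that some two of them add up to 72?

20

A set avoiding the sum 72 can contain at most one of each pair {x, 72−x}, plus the 12 elements whose complement lies outside the range or equal to its own complement.
The integers 18, …, 36 (19 of them) are such a set: any two sum to at least 18+19 = 37 and at most 35+36 = 71 < 72.
By the pigeonhole principle, any 20th integer completes one of the 7 pairs, so 20 choices force a sum of 72.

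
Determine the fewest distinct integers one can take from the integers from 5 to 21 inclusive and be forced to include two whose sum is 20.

13

Group the elements by complementary pair {x, 20−x}: {5,15}, {6,14}, {7,13}, …, giving 5 two-element pairs, the single value 10 (it cannot pair with itself since the integers are distinct), and 6 integers whose partner 20−x falls outside [5,21].
Treating each of those 12 groups as a pigeonhole, one can pick one integer per group — 12 integers — with no two summing to 20.
The 13th integer lands in an occupied pair, forcing a sum of 20.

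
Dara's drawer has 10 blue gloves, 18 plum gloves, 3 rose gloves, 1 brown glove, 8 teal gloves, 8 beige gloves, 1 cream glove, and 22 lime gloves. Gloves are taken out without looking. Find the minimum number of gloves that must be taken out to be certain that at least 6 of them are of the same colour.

Pigeonhole: the 8 colours are the holes; the gloves drawn are the pigeons.
To avoid 6 of any one colour, the worst case takes at most 5 of each colour, or every glove of a colour that has fewer than 5.
That gives 5 + 5 + 3 + 1 + 5 + 5 + 1 + 5 = 30 gloves with no colour reaching 6.
The next glove forces some colour to 6, so 30 + 1 = 31.

31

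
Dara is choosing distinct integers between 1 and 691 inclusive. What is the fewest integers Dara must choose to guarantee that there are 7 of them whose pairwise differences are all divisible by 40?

241

Integers whose pairwise differences are multiples of 40 are exactly those sharing a remainder mod 40. By the pigeonhole principle, the 40 residue classes mod 40 are the pigeonholes.
With 240 integers one could put 6 in each residue class and have no class reach 7.
The 241st integer pushes some class to 7, so 40·6 + 1 = 241.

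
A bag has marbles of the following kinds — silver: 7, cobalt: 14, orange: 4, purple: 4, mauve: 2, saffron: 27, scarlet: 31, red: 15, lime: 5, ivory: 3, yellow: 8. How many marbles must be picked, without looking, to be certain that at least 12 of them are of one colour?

78

The 11 colours are the holes; the marbles drawn are the pigeons.
To avoid 12 of any one colour, the worst case takes at most 11 of each colour, or every marble of a colour that has fewer than 11.
That gives 7 + 11 + 4 + 4 + 2 + 11 + 11 + 11 + 5 + 3 + 8 = 77 marbles with no colour reaching 12.
The next marble forces some colour to 12, so 77 + 1 = 78.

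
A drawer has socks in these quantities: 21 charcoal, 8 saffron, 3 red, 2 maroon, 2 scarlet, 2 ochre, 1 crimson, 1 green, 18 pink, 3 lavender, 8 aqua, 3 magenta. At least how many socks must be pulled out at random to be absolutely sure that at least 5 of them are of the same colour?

34

By the pigeonhole principle, the 12 colours are the holes; the socks drawn are the pigeons.
To avoid 5 of any one colour, the worst case takes at most 4 of each colour, or every sock of a colour that has fewer than 4.
That gives 4 + 4 + 3 + 2 + 2 + 2 + 1 + 1 + 4 + 3 + 4 + 3 = 33 socks with no colour reaching 5.
The next sock forces some colour to 5, so 33 + 1 = 34.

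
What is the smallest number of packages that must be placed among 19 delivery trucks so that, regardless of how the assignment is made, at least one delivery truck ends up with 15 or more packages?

With 266 packages one could put exactly 14 in each of the 19 delivery trucks, and no delivery truck would reach 15.
By pigeonhole, one more package must land in a delivery truck that already has 14, giving it 15.
So 19 × 14 + 1 = 267 packages are required.

267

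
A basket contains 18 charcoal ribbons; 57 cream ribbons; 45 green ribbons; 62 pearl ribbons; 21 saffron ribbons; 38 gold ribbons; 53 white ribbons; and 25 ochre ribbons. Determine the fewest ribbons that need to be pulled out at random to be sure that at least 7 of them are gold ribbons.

In the worst case for collecting gold ribbons, every non-gold ribbon comes out first.
There are 18 + 57 + 45 + 62 + 21 + 53 + 25 = 281 non-gold ribbons altogether.
After those, each further ribbon must be gold, so 281 + 7 = 288 draws guarantee 7 gold ribbons.

288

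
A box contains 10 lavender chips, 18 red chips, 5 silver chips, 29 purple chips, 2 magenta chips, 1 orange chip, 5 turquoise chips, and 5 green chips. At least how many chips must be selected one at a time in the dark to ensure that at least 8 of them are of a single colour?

Put each drawn chip into a box by colour. The largest draw with every box below 8 takes min(count, 7) from each colour; colours with fewer than 7 contribute all they have.
Σ min(cᵢ, 7) = 7 + 7 + 5 + 7 + 2 + 1 + 5 + 5 = 39.
Draw number 39 + 1 = 40 must push one box to 8.

40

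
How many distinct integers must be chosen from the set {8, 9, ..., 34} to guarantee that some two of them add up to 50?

Group the elements by complementary pair {x, 50−x}: {16,34}, {17,33}, {18,32}, …, giving 9 two-element pairs; the single value 25 (it cannot pair with itself since the integers are distinct); and 8 integers whose partner 50−x falls outside [8,34].
Treating each of those 18 groups as a pigeonhole, one can pick one integer per group — 18 integers — with no two summing to 50.
The 19th integer lands in an occupied pair, forcing a sum of 50.

19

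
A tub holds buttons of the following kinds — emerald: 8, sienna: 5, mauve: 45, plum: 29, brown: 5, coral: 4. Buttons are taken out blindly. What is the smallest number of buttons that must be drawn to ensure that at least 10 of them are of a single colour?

41

By pigeonhole, the 6 colours are the holes; the buttons drawn are the pigeons.
To avoid 10 of any one colour, the worst case takes at most 9 of each colour, or every button of a colour that has fewer than 9.
That gives 8 + 5 + 9 + 9 + 5 + 4 = 40 buttons with no colour reaching 10.
The next button forces some colour to 10, so 40 + 1 = 41.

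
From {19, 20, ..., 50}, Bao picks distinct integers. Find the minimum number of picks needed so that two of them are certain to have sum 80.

23

A set avoiding the sum 80 can contain at most one of each pair {x, 80−x}, plus the 12 elements whose complement lies outside the range or equal to its own complement.
The integers 19, …, 40 (22 of them) are such a set: any two sum to at least 19+20 = 39 and at most 39+40 = 79 < 80.
By the pigeonhole principle, any 23rd integer completes one of the 10 pairs, so 23 choices force a sum of 80.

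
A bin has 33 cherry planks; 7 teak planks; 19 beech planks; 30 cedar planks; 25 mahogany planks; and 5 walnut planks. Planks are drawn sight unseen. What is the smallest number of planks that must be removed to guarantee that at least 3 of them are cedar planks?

In the worst case for collecting cedar planks, every non-cedar plank comes out first.
There are 33 + 7 + 19 + 25 + 5 = 89 non-cedar planks altogether.
After those, each further plank must be cedar, so 89 + 3 = 92 draws guarantee 3 cedar planks.

92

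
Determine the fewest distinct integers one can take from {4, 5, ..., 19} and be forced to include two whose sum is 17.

12

Group the elements by complementary pair {x, 17−x}: {4,13}, {5,12}, {6,11}, …, giving 5 two-element pairs and 6 integers whose partner 17−x falls outside [4,19].
Treating each of those 11 groups as a pigeonhole, one can pick one integer per group — 11 integers — with no two summing to 17.
The 12th integer lands in an occupied pair, forcing a sum of 17.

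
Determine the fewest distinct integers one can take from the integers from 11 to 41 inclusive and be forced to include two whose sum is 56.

A set avoiding the sum 56 can contain at most one of each pair {x, 56−x}, plus the 5 elements whose complement lies outside the range or equal to its own complement.
The integers 11, …, 28 (18 of them) are such a set: any two sum to at least 11+12 = 23 and at most 27+28 = 55 < 56.
Any 19th integer completes one of the 13 pairs, so 19 choices force a sum of 56.

19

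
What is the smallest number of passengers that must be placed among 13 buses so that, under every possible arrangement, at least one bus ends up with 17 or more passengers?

209

With 208 passengers one could put exactly 16 in each of the 13 buses, and no bus would reach 17.
By pigeonhole, one more passenger must land in a bus that already has 16, giving it 17.
So 13 × 16 + 1 = 209 passengers are required.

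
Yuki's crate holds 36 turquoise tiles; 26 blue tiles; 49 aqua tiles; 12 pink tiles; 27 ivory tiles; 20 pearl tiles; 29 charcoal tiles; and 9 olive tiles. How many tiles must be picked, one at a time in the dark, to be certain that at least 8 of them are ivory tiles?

189

In the worst case for collecting ivory tiles, every non-ivory tile comes out first.
There are 36 + 26 + 49 + 12 + 20 + 29 + 9 = 181 non-ivory tiles altogether.
After those, each further tile must be ivory, so 181 + 8 = 189 draws guarantee 8 ivory tiles.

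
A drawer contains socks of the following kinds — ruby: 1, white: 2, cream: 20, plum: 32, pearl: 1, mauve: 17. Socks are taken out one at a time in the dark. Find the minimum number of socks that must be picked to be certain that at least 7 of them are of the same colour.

An adversary could hand out at most 6 socks per colour (ruby, white, pearl run out sooner): 1 + 2 + 6 + 6 + 1 + 6 = 22 socks and still no colour has 7.
One more sock lands in a colour already at 6, so 23 draws are enough and 22 are not.

23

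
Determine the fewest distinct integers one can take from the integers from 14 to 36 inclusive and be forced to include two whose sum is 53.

14

Two chosen integers sum to 53 exactly when both halves of some pair {x, 53−x} with 17 ≤ x ≤ 53−x ≤ 36 are chosen — 10 such pairs.
The remaining 3 elements (those with no distinct partner in range) can never complete a 53-sum, so the worst case takes all of them and one from each pair: 3 + 10 = 13.
By the pigeonhole principle, the 14th integer has to be the second member of some pair, so 13 + 1 = 14.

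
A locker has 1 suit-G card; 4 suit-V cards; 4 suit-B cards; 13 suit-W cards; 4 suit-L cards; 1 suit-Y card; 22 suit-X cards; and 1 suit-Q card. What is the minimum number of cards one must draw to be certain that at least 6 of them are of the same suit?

By the pigeonhole principle, the 8 suits are the holes; the cards drawn are the pigeons.
To avoid 6 of any one suit, the worst case takes at most 5 of each suit, or every card of a suit that has fewer than 5.
That gives 1 + 4 + 4 + 5 + 4 + 1 + 5 + 1 = 25 cards with no suit reaching 6.
The next card forces some suit to 6, so 25 + 1 = 26.

26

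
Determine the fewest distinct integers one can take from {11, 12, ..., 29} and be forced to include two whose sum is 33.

Group the elements by complementary pair {x, 33−x}: {11,22}, {12,21}, {13,20}, …, giving 6 two-element pairs and 7 integers whose partner 33−x falls outside [11,29].
Treating each of those 13 groups as a pigeonhole, one can pick one integer per group — 13 integers — with no two summing to 33.
The 14th integer lands in an occupied pair, forcing a sum of 33.

14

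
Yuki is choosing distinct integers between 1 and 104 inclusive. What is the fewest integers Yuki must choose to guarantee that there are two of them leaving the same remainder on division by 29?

Pigeonhole: the 29 residue classes mod 29 are the pigeonholes.
With 29 integers one could put 1 in each residue class and have no class reach 2.
The 30th integer pushes some class to 2, so 29·1 + 1 = 30.

30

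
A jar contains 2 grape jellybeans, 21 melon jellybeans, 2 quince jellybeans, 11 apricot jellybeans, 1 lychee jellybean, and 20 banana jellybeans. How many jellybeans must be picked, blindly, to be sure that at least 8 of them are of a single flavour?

27

Pigeonhole: the 6 flavours are the holes; the jellybeans drawn are the pigeons.
To avoid 8 of any one flavour, the worst case takes at most 7 of each flavour, or every jellybean of a flavour that has fewer than 7.
That gives 2 + 7 + 2 + 7 + 1 + 7 = 26 jellybeans with no flavour reaching 8.
The next jellybean forces some flavour to 8, so 26 + 1 = 27.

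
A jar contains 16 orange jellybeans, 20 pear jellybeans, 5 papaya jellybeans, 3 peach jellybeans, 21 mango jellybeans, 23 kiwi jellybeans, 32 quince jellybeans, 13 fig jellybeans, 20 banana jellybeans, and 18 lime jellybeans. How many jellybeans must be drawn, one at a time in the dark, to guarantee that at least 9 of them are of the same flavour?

Put each drawn jellybean into a box by flavour. The largest draw with every box below 9 takes min(count, 8) from each flavour; flavours with fewer than 8 contribute all they have.
Σ min(cᵢ, 8) = 8 + 8 + 5 + 3 + 8 + 8 + 8 + 8 + 8 + 8 = 72.
Draw number 72 + 1 = 73 must push one box to 9.

73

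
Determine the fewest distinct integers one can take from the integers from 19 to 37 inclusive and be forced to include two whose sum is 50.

A set avoiding the sum 50 can contain at most one of each pair {x, 50−x}, plus the 7 elements whose complement lies outside the range or equal to its own complement.
The integers 25, …, 37 (13 of them) are such a set: any two sum to at least 25+26 = 51 > 50.
By pigeonhole, any 14th integer completes one of the 6 pairs, so 14 choices force a sum of 50.

14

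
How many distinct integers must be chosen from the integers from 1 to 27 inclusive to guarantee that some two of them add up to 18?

20

Two chosen integers sum to 18 exactly when both halves of some pair {x, 18−x} with 1 ≤ x ≤ 18−x ≤ 17 are chosen — 8 such pairs.
The remaining 11 elements (those with no distinct partner in range) can never complete a 18-sum, so the worst case takes all of them and one from each pair: 11 + 8 = 19.
The 20th integer has to be the second member of some pair, so 19 + 1 = 20.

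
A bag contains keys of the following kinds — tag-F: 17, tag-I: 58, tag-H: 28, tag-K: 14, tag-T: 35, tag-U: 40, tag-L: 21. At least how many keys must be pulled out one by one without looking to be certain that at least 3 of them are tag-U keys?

In the worst case for collecting tag-U keys, every non-tag-U key comes out first.
There are 17 + 58 + 28 + 14 + 35 + 21 = 173 non-tag-U keys altogether.
After those, each further key must be tag-U, so 173 + 3 = 176 draws guarantee 3 tag-U keys.

176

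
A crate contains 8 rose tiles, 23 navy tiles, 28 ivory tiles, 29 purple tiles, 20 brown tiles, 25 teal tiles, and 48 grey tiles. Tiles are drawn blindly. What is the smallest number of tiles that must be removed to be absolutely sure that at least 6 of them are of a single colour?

By the pigeonhole principle, the 7 colours are the holes; the tiles drawn are the pigeons.
To avoid 6 of any one colour, the worst case takes at most 5 of each colour.
That gives 5 + 5 + 5 + 5 + 5 + 5 + 5 = 35 tiles with no colour reaching 6.
The next tile forces some colour to 6, so 35 + 1 = 36.

36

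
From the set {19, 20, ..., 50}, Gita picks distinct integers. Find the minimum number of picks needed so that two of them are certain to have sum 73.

A set avoiding the sum 73 can contain at most one of each pair {x, 73−x}, plus the 4 elements whose complement lies outside the range.
The integers 19, …, 36 (18 of them) are such a set: any two sum to at least 19+20 = 39 and at most 35+36 = 71 < 73.
Any 19th integer completes one of the 14 pairs, so 19 choices force a sum of 73.

19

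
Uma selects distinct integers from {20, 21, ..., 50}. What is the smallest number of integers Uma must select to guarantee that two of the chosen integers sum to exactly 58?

A set avoiding the sum 58 can contain at most one of each pair {x, 58−x}, plus the 13 elements whose complement lies outside the range or equal to its own complement.
The integers 29, …, 50 (22 of them) are such a set: any two sum to at least 29+30 = 59 > 58.
Pigeonhole: any 23rd integer completes one of the 9 pairs, so 23 choices force a sum of 58.

23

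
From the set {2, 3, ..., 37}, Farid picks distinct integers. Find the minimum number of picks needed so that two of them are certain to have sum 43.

21

Group the elements by complementary pair {x, 43−x}: {6,37}, {7,36}, {8,35}, …, giving 16 two-element pairs and 4 integers whose partner 43−x falls outside [2,37].
Pigeonhole: treating each of those 20 groups as a pigeonhole, one can pick one integer per group — 20 integers — with no two summing to 43.
The 21st integer lands in an occupied pair, forcing a sum of 43.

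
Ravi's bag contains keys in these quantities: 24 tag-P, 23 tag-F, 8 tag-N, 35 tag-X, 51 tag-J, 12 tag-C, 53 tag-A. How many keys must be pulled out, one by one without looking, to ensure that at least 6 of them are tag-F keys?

In the worst case for collecting tag-F keys, every non-tag-F key comes out first.
There are 24 + 8 + 35 + 51 + 12 + 53 = 183 non-tag-F keys altogether.
After those, each further key must be tag-F, so 183 + 6 = 189 draws guarantee 6 tag-F keys.

189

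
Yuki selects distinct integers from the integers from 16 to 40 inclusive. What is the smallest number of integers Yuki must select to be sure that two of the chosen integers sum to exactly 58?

15

A set avoiding the sum 58 can contain at most one of each pair {x, 58−x}, plus the 3 elements whose complement lies outside the range or equal to its own complement.
The integers 16, …, 29 (14 of them) are such a set: any two sum to at least 16+17 = 33 and at most 28+29 = 57 < 58.
By the pigeonhole principle, any 15th integer completes one of the 11 pairs, so 15 choices force a sum of 58.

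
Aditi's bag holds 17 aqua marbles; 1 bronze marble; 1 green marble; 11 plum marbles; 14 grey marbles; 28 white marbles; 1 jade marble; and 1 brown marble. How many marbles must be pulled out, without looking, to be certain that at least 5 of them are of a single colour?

An adversary could hand out at most 4 marbles per colour (4 colours run out sooner): 4 + 1 + 1 + 4 + 4 + 4 + 1 + 1 = 20 marbles and still no colour has 5.
By the pigeonhole principle, one more marble lands in a colour already at 4, so 21 draws are enough and 20 are not.

21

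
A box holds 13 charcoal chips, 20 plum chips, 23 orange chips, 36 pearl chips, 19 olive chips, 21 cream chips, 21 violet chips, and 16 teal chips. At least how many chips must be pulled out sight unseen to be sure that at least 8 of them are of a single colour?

57

By pigeonhole, put each drawn chip into a box by colour. The largest draw with every box below 8 takes min(count, 7) from each colour.
Σ min(cᵢ, 7) = 7 + 7 + 7 + 7 + 7 + 7 + 7 + 7 = 56.
Draw number 56 + 1 = 57 must push one box to 8.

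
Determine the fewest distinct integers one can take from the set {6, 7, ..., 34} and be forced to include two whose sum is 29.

Group the elements by complementary pair {x, 29−x}: {6,23}, {7,22}, {8,21}, …, giving 9 two-element pairs and 11 integers whose partner 29−x falls outside [6,34].
Treating each of those 20 groups as a pigeonhole, one can pick one integer per group — 20 integers — with no two summing to 29.
The 21st integer lands in an occupied pair, forcing a sum of 29.

21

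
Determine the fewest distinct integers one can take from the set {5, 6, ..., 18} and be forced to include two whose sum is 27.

10

Two chosen integers sum to 27 exactly when both halves of some pair {x, 27−x} with 9 ≤ x ≤ 27−x ≤ 18 are chosen — 5 such pairs.
The remaining 4 elements (those with no distinct partner in range) can never complete a 27-sum, so the worst case takes all of them and one from each pair: 4 + 5 = 9.
The 10th integer has to be the second member of some pair, so 9 + 1 = 10.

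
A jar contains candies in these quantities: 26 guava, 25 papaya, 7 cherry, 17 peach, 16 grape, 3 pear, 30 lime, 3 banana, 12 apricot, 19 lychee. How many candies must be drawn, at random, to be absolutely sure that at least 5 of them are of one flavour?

39

Put each drawn candy into a box by flavour. The largest draw with every box below 5 takes min(count, 4) from each flavour; flavours with fewer than 4 contribute all they have.
Σ min(cᵢ, 4) = 4 + 4 + 4 + 4 + 4 + 3 + 4 + 3 + 4 + 4 = 38.
Draw number 38 + 1 = 39 must push one box to 5.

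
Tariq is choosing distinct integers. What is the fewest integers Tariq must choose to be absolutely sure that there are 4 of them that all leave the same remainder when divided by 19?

By pigeonhole, the 19 residue classes mod 19 are the pigeonholes.
With 57 integers one could put 3 in each residue class and have no class reach 4.
The 58th integer pushes some class to 4, so 19·3 + 1 = 58.

58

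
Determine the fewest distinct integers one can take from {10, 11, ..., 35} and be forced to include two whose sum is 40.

A set avoiding the sum 40 can contain at most one of each pair {x, 40−x}, plus the 6 elements whose complement lies outside the range or equal to its own complement.
The integers 20, …, 35 (16 of them) are such a set: any two sum to at least 20+21 = 41 > 40.
Pigeonhole: any 17th integer completes one of the 10 pairs, so 17 choices force a sum of 40.

17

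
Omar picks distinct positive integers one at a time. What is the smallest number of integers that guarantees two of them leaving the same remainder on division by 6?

7

By the pigeonhole principle, the 6 residue classes mod 6 are the pigeonholes.
With 6 integers one could put 1 in each residue class and have no class reach 2.
The 7th integer pushes some class to 2, so 6·1 + 1 = 7.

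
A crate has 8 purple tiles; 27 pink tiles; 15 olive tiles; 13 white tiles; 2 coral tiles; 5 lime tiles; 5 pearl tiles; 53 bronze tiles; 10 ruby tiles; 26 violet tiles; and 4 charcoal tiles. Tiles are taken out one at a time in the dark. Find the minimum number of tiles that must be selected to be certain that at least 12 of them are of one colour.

Put each drawn tile into a box by colour. The largest draw with every box below 12 takes min(count, 11) from each colour; colours with fewer than 11 contribute all they have.
Σ min(cᵢ, 11) = 8 + 11 + 11 + 11 + 2 + 5 + 5 + 11 + 10 + 11 + 4 = 89.
Draw number 89 + 1 = 90 must push one box to 12.

90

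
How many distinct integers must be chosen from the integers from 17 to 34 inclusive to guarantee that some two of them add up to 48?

A set avoiding the sum 48 can contain at most one of each pair {x, 48−x}, plus the 4 elements whose complement lies outside the range or equal to its own complement.
The integers 24, …, 34 (11 of them) are such a set: any two sum to at least 24+25 = 49 > 48.
Pigeonhole: any 12th integer completes one of the 7 pairs, so 12 choices force a sum of 48.

12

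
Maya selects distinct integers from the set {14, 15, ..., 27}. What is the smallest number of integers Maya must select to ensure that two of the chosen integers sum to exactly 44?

10

A set avoiding the sum 44 can contain at most one of each pair {x, 44−x}, plus the 4 elements whose complement lies outside the range or equal to its own complement.
The integers 14, …, 22 (9 of them) are such a set: any two sum to at least 14+15 = 29 and at most 21+22 = 43 < 44.
Any 10th integer completes one of the 5 pairs, so 10 choices force a sum of 44.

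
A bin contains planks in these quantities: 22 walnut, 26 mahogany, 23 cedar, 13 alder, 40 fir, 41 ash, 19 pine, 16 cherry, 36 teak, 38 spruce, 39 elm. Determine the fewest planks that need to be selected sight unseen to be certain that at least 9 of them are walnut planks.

In the worst case for collecting walnut planks, every non-walnut plank comes out first.
There are 26 + 23 + 13 + 40 + 41 + 19 + 16 + 36 + 38 + 39 = 291 non-walnut planks altogether.
After those, each further plank must be walnut, so 291 + 9 = 300 draws guarantee 9 walnut planks.

300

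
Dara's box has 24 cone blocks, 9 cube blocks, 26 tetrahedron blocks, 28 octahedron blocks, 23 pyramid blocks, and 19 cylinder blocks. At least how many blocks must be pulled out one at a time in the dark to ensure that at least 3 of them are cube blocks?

In the worst case for collecting cube blocks, every non-cube block comes out first.
There are 24 + 26 + 28 + 23 + 19 = 120 non-cube blocks altogether.
After those, each further block must be cube, so 120 + 3 = 123 draws guarantee 3 cube blocks.

123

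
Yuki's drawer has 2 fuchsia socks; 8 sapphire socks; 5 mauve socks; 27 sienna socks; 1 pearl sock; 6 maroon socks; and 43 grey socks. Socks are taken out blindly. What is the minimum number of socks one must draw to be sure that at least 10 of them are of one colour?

41

An adversary could hand out at most 9 socks per colour (5 colours run out sooner): 2 + 8 + 5 + 9 + 1 + 6 + 9 = 40 socks and still no colour has 10.
Pigeonhole: one more sock lands in a colour already at 9, so 41 draws are enough and 40 are not.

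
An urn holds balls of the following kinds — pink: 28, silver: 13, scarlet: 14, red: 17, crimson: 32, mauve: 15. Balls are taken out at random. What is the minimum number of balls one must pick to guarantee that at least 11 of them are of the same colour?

61

The 6 colours are the holes; the balls drawn are the pigeons.
To avoid 11 of any one colour, the worst case takes at most 10 of each colour.
That gives 10 + 10 + 10 + 10 + 10 + 10 = 60 balls with no colour reaching 11.
The next ball forces some colour to 11, so 60 + 1 = 61.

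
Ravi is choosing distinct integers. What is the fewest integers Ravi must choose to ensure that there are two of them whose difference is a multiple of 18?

Integers whose pairwise differences are multiples of 18 are exactly those sharing a remainder mod 18. The 18 residue classes mod 18 are the pigeonholes.
With 18 integers one could put 1 in each residue class and have no class reach 2.
The 19th integer pushes some class to 2, so 18·1 + 1 = 19.

19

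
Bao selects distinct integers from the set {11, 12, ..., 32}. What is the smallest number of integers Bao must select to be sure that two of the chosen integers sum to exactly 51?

A set avoiding the sum 51 can contain at most one of each pair {x, 51−x}, plus the 8 elements whose complement lies outside the range.
The integers 11, …, 25 (15 of them) are such a set: any two sum to at least 11+12 = 23 and at most 24+25 = 49 < 51.
By pigeonhole, any 16th integer completes one of the 7 pairs, so 16 choices force a sum of 51.

16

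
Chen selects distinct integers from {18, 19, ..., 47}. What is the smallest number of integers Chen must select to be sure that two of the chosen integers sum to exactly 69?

Two chosen integers sum to 69 exactly when both halves of some pair {x, 69−x} with 22 ≤ x ≤ 69−x ≤ 47 are chosen — 13 such pairs.
The remaining 4 elements (those with no distinct partner in range) can never complete a 69-sum, so the worst case takes all of them and one from each pair: 4 + 13 = 17.
The 18th integer has to be the second member of some pair, so 17 + 1 = 18.

18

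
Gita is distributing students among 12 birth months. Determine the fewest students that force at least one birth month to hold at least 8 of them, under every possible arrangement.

With 84 students one could put exactly 7 in each of the 12 birth months, and no birth month would reach 8.
Pigeonhole: one more student must land in a birth month that already has 7, giving it 8.
So 12 × 7 + 1 = 85 students are required.

85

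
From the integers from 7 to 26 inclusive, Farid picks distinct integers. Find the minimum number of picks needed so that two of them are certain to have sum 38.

14

Group the elements by complementary pair {x, 38−x}: {12,26}, {13,25}, {14,24}, …, giving 7 two-element pairs, the single value 19 (it cannot pair with itself since the integers are distinct), and 5 integers whose partner 38−x falls outside [7,26].
Pigeonhole: treating each of those 13 groups as a pigeonhole, one can pick one integer per group — 13 integers — with no two summing to 38.
The 14th integer lands in an occupied pair, forcing a sum of 38.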